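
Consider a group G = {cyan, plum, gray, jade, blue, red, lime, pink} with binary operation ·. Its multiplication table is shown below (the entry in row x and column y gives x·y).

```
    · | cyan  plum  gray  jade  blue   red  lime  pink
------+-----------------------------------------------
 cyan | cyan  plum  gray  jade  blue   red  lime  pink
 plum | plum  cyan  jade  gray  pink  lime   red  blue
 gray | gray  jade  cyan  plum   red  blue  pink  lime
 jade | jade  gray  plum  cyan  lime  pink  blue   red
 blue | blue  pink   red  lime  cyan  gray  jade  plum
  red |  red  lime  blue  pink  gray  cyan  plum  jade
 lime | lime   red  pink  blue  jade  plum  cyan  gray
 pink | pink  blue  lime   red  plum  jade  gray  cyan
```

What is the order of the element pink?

2

The identity element is cyan (its row matches the header).
pink^1 = pink
pink^2 = pink·pink = cyan
The first power of pink equal to the identity is pink^2, so ord(pink) = 2.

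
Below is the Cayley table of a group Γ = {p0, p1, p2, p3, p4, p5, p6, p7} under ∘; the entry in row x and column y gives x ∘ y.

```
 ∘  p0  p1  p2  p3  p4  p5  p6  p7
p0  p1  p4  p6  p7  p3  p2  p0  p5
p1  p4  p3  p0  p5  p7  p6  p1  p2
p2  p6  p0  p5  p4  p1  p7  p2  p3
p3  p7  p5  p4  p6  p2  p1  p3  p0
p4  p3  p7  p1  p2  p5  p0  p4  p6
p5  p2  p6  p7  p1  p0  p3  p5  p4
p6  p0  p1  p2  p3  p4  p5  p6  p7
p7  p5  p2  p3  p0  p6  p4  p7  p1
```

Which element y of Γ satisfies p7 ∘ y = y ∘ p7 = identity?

First locate the identity: row p6 matches the header, so p6 is the identity.
Scan row p7 for p6: p7 ∘ p4 = p6. Hence p7^(-1) = p4.
(Structurally, Γ here is isomorphic to the cyclic group Z_8.)

p4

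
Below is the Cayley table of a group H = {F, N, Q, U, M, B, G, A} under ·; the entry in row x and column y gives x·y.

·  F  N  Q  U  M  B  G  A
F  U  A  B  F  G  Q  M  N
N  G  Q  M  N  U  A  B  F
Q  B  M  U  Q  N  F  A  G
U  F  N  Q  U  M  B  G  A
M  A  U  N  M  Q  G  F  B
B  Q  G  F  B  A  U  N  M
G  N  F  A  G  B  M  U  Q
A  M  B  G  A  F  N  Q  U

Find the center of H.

An element z is central iff its row equals its column in the table.
For B: B·M = A ≠ G = M·B, so B ∉ Z.
Checking each element this way leaves Z(H) = {Q, U}.

{Q, U}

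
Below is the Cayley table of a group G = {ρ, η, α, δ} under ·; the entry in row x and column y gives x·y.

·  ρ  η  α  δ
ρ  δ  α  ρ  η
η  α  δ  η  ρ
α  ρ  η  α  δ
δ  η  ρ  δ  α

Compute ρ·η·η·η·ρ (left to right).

ρ·η = α
α·η = η
η·η = δ
δ·ρ = η

η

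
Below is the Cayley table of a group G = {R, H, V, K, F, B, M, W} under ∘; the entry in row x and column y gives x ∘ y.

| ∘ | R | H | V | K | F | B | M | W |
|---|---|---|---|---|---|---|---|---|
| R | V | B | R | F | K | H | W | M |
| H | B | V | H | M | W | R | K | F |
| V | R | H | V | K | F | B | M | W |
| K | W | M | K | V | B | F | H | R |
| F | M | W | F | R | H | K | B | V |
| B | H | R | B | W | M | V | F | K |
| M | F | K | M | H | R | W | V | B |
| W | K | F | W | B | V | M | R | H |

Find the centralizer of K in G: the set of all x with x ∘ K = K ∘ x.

{H, K, M, V}

Compare row K with column K entry by entry.
H ∘ K = M = K ∘ H, so H commutes with K.
W ∘ K = B but K ∘ W = R, so W does not.
Collecting the elements that commute with K: C(K) = {H, K, M, V}.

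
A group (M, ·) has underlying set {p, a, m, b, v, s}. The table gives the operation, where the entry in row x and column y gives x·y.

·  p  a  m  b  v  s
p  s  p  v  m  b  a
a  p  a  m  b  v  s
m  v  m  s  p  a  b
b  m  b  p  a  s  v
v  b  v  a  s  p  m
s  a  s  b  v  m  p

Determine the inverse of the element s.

p

First locate the identity: row a matches the header, so a is the identity.
Scan row s for a: s·p = a. Hence s^(-1) = p.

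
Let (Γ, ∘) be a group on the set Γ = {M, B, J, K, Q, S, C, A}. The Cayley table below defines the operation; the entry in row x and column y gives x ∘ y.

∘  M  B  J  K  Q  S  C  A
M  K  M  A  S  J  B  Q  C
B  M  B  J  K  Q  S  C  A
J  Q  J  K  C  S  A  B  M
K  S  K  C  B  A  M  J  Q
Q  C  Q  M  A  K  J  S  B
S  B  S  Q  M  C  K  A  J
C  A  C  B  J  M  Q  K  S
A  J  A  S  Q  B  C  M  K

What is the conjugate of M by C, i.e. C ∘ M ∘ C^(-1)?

S

The identity is B. In row C, the entry B sits in column J, so C^(-1) = J.
C ∘ M = A
A ∘ J = S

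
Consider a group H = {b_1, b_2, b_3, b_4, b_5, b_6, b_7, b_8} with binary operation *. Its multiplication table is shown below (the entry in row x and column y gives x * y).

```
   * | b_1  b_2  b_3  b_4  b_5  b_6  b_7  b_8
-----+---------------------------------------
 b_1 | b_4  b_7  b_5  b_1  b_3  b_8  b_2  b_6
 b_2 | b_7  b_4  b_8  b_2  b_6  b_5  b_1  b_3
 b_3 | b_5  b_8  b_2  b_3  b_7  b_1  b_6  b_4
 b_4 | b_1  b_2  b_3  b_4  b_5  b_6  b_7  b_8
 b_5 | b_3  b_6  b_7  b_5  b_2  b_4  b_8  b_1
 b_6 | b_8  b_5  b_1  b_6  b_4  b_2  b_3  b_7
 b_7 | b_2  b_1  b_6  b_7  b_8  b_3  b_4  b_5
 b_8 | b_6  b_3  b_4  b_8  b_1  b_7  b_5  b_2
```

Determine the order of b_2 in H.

2

The identity element is b_4 (its row matches the header).
b_2^1 = b_2
b_2^2 = b_2 * b_2 = b_4
The first power of b_2 equal to the identity is b_2^2, so ord(b_2) = 2.
(Structurally, H here is isomorphic to Z_2 x Z_4.)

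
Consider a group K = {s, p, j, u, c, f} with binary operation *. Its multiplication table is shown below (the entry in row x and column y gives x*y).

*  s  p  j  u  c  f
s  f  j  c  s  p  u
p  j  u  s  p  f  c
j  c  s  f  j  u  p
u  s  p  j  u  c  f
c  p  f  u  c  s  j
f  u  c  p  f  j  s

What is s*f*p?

p

s*f = u
u*p = p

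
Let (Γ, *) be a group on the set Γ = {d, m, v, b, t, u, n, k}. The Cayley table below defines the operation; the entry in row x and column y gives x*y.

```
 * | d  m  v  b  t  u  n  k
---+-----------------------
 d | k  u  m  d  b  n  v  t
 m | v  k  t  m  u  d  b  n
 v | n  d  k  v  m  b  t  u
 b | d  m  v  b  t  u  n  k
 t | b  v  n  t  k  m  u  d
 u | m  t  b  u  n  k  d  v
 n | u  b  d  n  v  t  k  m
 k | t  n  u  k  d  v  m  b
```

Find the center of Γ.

An element z is central iff its row equals its column in the table.
For u: u*m = t ≠ d = m*u, so u ∉ Z.
Checking each element this way leaves Z(Γ) = {b, k}.
(Structurally, Γ here is isomorphic to the quaternion group Q_8.)

{b, k}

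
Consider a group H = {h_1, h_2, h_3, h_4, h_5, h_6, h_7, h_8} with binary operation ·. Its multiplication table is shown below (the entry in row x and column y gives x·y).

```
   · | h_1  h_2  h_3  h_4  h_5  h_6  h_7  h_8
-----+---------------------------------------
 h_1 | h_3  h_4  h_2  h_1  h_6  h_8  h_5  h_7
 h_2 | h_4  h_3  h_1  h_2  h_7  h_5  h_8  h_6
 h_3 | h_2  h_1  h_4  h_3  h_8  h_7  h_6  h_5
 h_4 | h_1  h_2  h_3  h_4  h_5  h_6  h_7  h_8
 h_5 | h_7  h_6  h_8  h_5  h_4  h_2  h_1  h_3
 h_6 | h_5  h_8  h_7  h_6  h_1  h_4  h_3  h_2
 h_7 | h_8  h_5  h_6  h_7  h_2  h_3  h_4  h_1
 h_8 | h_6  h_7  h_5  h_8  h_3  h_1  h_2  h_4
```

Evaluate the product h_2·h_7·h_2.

h_2·h_7 = h_8
h_8·h_2 = h_7

h_7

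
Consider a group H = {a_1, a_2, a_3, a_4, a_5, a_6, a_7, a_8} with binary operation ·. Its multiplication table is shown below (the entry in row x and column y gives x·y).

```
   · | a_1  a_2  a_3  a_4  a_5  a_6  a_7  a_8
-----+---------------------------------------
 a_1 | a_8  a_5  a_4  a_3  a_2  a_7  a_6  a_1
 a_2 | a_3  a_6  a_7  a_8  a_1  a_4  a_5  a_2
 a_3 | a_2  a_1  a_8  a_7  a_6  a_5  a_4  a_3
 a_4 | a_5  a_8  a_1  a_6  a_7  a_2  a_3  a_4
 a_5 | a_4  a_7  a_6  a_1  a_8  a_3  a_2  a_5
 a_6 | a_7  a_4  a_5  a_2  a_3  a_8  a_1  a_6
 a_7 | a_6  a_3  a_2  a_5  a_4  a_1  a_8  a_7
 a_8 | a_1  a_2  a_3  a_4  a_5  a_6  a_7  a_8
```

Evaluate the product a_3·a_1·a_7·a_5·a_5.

a_5

a_3·a_1 = a_2
a_2·a_7 = a_5
a_5·a_5 = a_8
a_8·a_5 = a_5
(Structurally, H here is isomorphic to the dihedral group D_4.)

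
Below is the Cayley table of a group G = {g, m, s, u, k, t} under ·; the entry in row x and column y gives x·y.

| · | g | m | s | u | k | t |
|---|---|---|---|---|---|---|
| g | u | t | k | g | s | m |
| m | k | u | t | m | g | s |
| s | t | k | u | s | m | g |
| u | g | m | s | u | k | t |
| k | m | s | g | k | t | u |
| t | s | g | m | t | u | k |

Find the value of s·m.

k

Read row s, column m: s·m = k.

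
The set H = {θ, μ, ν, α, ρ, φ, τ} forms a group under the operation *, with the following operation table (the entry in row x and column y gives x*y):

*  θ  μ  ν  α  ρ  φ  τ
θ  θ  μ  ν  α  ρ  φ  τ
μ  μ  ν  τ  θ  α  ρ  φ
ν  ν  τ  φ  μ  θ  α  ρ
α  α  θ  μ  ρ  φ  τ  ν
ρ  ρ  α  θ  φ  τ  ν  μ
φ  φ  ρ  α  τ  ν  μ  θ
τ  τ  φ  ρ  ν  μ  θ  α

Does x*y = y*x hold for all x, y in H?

Yes

Check whether the table is symmetric across its main diagonal.
Every entry (row x, col y) equals the entry (row y, col x), so H is abelian.
(In fact H ≅ the cyclic group Z_7.)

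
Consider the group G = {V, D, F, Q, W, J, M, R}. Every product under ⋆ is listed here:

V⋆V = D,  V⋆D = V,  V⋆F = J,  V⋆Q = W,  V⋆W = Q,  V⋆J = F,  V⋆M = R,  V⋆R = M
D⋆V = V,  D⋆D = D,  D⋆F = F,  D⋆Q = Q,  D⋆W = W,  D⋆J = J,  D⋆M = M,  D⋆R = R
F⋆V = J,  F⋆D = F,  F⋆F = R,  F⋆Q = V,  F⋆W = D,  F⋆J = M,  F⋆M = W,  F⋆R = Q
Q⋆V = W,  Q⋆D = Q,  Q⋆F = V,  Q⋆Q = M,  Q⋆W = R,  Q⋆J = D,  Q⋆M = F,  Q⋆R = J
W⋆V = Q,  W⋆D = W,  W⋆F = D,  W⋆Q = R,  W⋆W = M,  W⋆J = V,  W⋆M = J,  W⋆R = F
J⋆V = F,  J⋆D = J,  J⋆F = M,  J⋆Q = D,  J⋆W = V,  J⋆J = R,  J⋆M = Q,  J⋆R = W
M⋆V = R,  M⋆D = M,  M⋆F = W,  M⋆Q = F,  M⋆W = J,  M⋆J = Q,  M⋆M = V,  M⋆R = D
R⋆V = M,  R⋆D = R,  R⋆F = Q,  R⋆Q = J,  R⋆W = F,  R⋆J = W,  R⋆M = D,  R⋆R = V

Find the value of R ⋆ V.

Read row R, column V: R ⋆ V = M.

M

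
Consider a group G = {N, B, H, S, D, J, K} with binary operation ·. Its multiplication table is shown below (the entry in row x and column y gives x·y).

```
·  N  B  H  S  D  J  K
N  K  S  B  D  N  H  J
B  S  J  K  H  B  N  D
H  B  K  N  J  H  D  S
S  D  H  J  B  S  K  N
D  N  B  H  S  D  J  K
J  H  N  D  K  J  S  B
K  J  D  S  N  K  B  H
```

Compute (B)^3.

B^1 = B
B^2 = B·B = J
B^3 = J·B = N
(Structurally, G here is isomorphic to the cyclic group Z_7.)

N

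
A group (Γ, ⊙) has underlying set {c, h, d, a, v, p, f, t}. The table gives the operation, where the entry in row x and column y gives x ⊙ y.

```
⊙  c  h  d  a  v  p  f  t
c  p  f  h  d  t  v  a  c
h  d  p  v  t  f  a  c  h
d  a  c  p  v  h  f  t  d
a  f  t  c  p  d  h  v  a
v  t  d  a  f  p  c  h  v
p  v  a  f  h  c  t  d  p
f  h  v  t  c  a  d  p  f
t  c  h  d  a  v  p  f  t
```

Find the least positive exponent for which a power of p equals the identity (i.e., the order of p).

The identity element is t (its row matches the header).
p^1 = p
p^2 = p ⊙ p = t
The first power of p equal to the identity is p^2, so ord(p) = 2.

2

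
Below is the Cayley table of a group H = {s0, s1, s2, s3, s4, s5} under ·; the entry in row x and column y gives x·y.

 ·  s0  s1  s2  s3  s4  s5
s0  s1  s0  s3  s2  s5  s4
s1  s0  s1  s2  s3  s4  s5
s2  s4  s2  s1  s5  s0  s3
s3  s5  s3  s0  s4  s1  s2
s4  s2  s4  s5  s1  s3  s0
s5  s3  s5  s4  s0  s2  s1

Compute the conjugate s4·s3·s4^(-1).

The identity is s1. In row s4, the entry s1 sits in column s3, so s4^(-1) = s3.
s4·s3 = s1
s1·s3 = s3

s3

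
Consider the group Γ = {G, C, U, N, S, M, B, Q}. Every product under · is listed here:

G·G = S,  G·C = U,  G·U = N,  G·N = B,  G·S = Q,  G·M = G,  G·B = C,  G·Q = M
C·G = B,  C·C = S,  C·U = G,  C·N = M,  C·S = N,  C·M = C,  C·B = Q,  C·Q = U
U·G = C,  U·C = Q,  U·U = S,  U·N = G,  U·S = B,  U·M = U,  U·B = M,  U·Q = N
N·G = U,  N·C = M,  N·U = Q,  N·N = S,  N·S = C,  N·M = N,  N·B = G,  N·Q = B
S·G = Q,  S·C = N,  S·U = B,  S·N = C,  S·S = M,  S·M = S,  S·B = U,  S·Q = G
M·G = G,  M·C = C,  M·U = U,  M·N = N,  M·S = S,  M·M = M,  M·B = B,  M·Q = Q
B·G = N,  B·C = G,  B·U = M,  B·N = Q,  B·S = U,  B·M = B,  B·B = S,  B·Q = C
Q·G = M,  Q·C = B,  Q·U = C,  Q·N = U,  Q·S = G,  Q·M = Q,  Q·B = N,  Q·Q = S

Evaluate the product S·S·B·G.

N

S·S = M
M·B = B
B·G = N
(Structurally, Γ here is isomorphic to the quaternion group Q_8.)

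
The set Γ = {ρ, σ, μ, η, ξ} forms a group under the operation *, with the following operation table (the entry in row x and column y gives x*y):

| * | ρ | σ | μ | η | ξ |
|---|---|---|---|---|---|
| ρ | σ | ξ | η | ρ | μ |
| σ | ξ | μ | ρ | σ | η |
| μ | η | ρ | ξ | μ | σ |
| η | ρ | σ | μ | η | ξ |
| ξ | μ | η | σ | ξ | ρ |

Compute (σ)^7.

σ^1 = σ
σ^2 = σ*σ = μ
σ^3 = μ*σ = ρ
σ^4 = ρ*σ = ξ
σ^5 = ξ*σ = η
σ^6 = η*σ = σ
σ^7 = σ*σ = μ

μ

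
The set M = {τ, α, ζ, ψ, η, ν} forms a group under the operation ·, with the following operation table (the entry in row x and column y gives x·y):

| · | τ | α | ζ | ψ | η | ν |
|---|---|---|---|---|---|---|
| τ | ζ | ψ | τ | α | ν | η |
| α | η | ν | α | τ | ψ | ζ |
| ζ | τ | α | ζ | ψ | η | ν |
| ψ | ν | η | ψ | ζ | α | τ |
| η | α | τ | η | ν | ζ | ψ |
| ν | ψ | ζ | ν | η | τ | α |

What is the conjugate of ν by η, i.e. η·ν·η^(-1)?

α

The identity is ζ. In row η, the entry ζ sits in column η, so η^(-1) = η.
η·ν = ψ
ψ·η = α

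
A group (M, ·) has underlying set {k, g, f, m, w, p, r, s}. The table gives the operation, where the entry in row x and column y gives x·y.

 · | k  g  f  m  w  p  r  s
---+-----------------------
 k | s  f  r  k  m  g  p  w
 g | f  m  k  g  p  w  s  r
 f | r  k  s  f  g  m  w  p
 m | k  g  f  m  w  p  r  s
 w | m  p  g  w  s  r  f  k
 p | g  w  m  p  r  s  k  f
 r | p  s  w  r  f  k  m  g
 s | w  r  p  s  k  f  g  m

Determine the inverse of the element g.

g

First locate the identity: row m matches the header, so m is the identity.
Scan row g for m: g·g = m. Hence g^(-1) = g.
(Structurally, M here is isomorphic to Z_2 x Z_4.)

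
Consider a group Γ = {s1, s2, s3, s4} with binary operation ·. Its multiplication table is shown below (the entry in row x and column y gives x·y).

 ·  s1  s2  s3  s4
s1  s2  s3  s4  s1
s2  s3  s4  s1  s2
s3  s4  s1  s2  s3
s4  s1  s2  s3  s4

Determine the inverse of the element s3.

First locate the identity: row s4 matches the header, so s4 is the identity.
Scan row s3 for s4: s3·s1 = s4. Hence s3^(-1) = s1.

s1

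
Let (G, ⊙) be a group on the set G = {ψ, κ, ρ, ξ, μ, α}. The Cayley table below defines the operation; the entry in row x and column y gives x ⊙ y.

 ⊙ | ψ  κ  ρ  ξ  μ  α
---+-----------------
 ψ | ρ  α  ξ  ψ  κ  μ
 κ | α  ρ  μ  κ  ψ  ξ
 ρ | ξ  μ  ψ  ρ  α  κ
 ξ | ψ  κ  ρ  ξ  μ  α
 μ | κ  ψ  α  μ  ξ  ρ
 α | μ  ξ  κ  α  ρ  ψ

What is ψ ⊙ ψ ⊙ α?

κ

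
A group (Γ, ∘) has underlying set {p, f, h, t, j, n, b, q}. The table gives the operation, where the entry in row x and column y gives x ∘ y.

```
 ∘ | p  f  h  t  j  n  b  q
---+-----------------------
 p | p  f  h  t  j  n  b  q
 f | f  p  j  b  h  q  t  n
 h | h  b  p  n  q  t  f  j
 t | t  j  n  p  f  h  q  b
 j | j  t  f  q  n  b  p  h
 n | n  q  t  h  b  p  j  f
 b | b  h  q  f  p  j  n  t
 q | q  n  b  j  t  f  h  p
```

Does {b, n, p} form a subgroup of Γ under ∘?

b ∘ n = j, which is not in {b, n, p}.
The subset is not closed under ∘, so it is not a subgroup.

No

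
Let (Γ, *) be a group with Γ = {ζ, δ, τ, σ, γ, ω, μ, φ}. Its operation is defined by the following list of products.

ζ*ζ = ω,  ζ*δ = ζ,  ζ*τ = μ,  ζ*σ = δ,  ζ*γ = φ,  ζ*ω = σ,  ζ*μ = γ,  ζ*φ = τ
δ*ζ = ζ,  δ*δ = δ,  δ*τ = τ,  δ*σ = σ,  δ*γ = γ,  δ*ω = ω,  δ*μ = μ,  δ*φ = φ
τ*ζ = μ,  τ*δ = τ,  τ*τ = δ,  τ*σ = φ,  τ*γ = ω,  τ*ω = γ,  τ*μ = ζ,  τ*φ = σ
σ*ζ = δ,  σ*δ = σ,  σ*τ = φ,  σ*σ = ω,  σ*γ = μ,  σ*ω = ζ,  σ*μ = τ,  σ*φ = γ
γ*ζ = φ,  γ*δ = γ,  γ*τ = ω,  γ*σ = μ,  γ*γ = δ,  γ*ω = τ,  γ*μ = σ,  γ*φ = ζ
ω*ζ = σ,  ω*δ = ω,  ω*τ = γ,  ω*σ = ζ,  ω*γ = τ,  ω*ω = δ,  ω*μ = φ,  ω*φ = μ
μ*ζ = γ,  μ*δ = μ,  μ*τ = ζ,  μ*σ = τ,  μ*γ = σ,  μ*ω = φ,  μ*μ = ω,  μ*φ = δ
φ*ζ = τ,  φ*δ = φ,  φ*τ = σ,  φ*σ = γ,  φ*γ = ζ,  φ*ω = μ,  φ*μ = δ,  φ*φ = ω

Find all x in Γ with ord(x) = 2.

Identity is δ. Compute the order of each non-identity element by repeated multiplication:
  ζ: ζ → ω → σ → δ  (order 4)
  τ: τ → δ  (order 2)
  σ: σ → ω → ζ → δ  (order 4)
  γ: γ → δ  (order 2)
  ω: ω → δ  (order 2)
  μ: μ → ω → φ → δ  (order 4)
  φ: φ → ω → μ → δ  (order 4)
Elements of order 2: {γ, τ, ω}.

{γ, τ, ω}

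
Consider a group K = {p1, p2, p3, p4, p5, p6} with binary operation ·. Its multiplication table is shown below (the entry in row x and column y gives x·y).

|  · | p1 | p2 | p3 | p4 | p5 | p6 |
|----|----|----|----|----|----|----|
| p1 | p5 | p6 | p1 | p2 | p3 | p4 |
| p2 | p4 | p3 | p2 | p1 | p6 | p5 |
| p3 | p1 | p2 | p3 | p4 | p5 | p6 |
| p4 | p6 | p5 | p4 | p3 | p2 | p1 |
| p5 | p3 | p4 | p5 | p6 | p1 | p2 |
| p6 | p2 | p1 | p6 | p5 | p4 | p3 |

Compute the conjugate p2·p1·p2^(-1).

p5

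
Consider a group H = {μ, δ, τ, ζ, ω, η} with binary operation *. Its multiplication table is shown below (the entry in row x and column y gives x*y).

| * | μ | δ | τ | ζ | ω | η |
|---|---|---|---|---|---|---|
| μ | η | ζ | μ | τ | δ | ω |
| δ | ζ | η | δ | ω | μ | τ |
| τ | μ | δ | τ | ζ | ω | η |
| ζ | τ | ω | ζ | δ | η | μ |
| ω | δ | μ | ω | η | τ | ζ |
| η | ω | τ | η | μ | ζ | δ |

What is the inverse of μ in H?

ζ

First locate the identity: row τ matches the header, so τ is the identity.
Scan row μ for τ: μ*ζ = τ. Hence μ^(-1) = ζ.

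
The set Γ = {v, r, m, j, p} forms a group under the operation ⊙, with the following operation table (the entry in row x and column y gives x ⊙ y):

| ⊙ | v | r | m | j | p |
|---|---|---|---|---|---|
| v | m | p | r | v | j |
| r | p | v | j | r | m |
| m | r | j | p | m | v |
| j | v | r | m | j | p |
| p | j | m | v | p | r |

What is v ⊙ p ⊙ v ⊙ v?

m

v ⊙ p = j
j ⊙ v = v
v ⊙ v = m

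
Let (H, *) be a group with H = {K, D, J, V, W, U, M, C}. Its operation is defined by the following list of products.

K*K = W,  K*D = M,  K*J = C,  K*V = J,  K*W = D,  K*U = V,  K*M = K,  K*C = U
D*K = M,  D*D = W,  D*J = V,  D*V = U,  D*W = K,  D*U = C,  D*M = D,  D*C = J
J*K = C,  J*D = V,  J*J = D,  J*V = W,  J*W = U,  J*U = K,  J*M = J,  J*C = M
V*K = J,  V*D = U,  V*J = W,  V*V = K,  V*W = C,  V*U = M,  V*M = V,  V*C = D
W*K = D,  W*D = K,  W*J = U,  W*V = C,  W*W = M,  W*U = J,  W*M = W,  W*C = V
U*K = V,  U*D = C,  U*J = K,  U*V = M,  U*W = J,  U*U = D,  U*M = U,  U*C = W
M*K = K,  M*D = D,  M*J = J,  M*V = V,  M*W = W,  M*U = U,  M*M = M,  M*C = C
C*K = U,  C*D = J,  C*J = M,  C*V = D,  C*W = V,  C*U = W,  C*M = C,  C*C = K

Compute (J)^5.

U

J^1 = J
J^2 = J*J = D
J^3 = D*J = V
J^4 = V*J = W
J^5 = W*J = U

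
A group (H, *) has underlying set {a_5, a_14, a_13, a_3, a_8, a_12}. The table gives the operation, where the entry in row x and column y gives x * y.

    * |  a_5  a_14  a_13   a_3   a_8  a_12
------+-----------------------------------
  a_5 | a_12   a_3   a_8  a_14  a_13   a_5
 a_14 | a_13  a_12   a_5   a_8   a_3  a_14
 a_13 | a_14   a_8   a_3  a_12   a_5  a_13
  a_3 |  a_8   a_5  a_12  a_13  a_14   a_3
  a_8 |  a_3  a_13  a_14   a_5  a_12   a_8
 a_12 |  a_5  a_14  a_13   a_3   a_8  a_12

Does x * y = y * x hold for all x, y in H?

No

a_3 * a_5 = a_8 but a_5 * a_3 = a_14.
Since a_3 and a_5 do not commute, H is not abelian.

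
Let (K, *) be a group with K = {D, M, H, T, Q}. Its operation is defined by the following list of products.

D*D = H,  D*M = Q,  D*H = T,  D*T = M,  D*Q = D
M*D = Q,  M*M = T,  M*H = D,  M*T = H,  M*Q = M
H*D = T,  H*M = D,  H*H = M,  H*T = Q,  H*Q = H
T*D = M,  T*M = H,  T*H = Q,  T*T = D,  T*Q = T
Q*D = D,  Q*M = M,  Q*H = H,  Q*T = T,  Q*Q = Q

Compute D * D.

Read row D, column D: D * D = H.

H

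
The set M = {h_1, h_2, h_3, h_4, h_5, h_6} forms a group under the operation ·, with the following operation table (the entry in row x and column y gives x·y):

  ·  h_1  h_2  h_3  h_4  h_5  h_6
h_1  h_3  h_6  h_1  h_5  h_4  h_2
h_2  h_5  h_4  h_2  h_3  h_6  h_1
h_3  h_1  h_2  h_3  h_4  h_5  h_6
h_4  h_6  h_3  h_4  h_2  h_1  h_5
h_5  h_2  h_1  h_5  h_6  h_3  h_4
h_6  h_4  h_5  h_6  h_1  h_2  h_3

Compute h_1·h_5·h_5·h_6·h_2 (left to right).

h_1·h_5 = h_4
h_4·h_5 = h_1
h_1·h_6 = h_2
h_2·h_2 = h_4

h_4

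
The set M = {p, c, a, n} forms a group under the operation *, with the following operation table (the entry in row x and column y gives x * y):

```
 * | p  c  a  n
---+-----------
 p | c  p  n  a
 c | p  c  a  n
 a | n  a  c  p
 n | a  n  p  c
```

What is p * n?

a

Read row p, column n: p * n = a.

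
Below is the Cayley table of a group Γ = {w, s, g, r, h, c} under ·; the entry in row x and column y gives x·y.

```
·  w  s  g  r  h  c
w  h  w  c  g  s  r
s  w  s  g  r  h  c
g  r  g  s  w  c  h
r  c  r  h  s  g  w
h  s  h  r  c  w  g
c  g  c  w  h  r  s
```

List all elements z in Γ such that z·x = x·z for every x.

An element z is central iff its row equals its column in the table.
For w: w·r = g ≠ c = r·w, so w ∉ Z.
Checking each element this way leaves Z(Γ) = {s}.
(Structurally, Γ here is isomorphic to the symmetric group S_3.)

{s}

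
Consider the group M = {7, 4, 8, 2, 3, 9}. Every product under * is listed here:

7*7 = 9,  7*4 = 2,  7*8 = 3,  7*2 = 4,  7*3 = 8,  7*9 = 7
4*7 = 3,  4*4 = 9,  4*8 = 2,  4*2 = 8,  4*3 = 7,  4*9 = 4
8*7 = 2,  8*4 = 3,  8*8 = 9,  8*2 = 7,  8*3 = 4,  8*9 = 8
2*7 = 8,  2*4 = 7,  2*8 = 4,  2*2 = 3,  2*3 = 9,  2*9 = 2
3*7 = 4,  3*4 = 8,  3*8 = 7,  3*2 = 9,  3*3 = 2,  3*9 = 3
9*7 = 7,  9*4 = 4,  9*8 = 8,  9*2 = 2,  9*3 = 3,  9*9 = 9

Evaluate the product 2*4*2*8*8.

2*4 = 7
7*2 = 4
4*8 = 2
2*8 = 4

4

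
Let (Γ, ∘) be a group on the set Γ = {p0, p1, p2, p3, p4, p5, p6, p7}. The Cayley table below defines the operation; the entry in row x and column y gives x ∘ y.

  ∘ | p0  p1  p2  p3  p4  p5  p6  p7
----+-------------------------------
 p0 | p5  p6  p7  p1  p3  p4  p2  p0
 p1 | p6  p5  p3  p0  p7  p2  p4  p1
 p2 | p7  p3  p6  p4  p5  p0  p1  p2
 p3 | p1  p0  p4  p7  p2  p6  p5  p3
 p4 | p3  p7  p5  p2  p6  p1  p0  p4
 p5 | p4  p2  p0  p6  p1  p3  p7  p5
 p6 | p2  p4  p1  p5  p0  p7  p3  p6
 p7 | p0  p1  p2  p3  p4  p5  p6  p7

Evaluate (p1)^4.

p1^1 = p1
p1^2 = p1 ∘ p1 = p5
p1^3 = p5 ∘ p1 = p2
p1^4 = p2 ∘ p1 = p3
(Structurally, Γ here is isomorphic to the cyclic group Z_8.)

p3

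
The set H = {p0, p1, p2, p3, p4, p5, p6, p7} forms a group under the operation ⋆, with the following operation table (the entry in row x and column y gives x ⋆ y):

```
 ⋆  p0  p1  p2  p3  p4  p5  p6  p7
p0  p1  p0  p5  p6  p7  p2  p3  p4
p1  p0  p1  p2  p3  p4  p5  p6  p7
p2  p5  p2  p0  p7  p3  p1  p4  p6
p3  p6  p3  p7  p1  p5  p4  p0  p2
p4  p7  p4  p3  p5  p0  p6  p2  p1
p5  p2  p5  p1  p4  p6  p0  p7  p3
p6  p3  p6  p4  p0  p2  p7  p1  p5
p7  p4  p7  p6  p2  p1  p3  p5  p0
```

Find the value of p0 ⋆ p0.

p1

Read row p0, column p0: p0 ⋆ p0 = p1.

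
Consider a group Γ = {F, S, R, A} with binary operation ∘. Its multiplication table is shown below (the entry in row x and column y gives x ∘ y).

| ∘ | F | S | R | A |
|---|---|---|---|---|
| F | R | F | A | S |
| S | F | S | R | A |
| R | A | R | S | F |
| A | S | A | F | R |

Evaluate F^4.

F^1 = F
F^2 = F ∘ F = R
F^3 = R ∘ F = A
F^4 = A ∘ F = S
(Structurally, Γ here is isomorphic to the cyclic group Z_4.)

S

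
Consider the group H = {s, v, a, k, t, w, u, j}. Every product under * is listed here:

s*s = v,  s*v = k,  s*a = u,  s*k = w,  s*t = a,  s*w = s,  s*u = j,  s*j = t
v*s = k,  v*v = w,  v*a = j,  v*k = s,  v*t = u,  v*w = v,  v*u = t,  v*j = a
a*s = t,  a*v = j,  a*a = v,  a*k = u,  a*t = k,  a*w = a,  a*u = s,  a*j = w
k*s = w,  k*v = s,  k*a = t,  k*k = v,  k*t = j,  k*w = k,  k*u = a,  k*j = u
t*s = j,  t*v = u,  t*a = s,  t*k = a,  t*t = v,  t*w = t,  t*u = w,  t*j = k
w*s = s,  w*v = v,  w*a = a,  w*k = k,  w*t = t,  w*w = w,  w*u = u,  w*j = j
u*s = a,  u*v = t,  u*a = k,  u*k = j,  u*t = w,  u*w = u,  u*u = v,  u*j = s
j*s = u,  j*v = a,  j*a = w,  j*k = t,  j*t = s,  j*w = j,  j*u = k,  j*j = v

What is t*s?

Read row t, column s: t*s = j.

j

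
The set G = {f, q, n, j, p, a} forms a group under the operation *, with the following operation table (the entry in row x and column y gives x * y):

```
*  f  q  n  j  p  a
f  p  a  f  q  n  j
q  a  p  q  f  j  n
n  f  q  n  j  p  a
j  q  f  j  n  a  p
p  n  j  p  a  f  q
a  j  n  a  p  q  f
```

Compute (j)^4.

n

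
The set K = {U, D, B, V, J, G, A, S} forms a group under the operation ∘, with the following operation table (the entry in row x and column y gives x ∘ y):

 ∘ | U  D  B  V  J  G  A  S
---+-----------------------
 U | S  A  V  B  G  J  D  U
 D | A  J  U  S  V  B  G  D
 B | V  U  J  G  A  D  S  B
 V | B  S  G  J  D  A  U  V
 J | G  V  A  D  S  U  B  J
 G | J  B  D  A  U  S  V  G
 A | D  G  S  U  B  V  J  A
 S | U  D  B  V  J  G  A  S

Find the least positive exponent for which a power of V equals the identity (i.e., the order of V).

The identity element is S (its row matches the header).
V^1 = V
V^2 = V ∘ V = J
V^3 = J ∘ V = D
V^4 = D ∘ V = S
The first power of V equal to the identity is V^4, so ord(V) = 4.

4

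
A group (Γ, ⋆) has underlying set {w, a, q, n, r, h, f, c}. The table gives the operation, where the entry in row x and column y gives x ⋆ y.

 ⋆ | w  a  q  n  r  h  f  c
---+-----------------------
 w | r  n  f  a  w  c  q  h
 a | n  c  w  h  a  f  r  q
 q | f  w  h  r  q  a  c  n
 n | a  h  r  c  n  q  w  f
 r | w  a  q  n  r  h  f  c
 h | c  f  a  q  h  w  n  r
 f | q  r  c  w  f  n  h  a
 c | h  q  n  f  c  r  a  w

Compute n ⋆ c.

f

Read row n, column c: n ⋆ c = f.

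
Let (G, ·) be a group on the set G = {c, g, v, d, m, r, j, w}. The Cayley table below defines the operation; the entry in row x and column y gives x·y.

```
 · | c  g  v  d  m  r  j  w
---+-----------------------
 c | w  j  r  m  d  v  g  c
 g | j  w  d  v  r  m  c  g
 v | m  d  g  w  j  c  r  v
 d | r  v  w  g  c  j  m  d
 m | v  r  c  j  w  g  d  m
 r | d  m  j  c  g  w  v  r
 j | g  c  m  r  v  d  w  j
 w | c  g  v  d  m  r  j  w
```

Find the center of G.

An element z is central iff its row equals its column in the table.
For c: c·v = r ≠ m = v·c, so c ∉ Z.
Checking each element this way leaves Z(G) = {g, w}.

{g, w}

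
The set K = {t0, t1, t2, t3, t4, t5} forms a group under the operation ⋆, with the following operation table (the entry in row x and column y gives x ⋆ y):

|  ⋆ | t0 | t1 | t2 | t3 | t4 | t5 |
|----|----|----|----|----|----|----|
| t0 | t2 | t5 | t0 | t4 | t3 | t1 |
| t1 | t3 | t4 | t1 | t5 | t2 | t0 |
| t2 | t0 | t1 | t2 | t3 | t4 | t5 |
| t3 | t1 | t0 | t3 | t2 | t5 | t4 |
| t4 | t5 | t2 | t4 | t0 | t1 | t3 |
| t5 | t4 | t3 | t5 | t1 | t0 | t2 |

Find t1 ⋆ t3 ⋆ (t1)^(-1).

The identity is t2. In row t1, the entry t2 sits in column t4, so t1^(-1) = t4.
t1 ⋆ t3 = t5
t5 ⋆ t4 = t0

t0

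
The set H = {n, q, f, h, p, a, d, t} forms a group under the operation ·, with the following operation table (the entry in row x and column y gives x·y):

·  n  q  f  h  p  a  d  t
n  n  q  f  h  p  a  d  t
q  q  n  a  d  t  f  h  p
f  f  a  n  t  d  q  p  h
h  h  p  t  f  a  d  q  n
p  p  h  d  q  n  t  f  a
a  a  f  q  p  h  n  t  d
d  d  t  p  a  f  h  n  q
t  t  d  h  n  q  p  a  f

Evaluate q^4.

q^1 = q
q^2 = q·q = n
q^3 = n·q = q
q^4 = q·q = n

n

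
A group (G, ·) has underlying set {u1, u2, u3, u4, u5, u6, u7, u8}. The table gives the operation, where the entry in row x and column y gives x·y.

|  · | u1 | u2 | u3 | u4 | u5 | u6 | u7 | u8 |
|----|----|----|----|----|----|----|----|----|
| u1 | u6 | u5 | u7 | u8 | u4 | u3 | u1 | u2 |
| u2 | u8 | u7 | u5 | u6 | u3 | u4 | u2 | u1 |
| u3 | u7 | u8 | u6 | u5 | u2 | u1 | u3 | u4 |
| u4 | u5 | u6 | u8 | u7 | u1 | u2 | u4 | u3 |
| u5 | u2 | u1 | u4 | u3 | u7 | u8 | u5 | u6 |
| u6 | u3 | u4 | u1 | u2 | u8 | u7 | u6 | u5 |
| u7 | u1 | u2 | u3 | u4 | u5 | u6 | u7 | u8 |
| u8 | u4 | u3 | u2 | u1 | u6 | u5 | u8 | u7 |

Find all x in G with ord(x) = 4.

Identity is u7. Compute the order of each non-identity element by repeated multiplication:
  u1: u1 → u6 → u3 → u7  (order 4)
  u2: u2 → u7  (order 2)
  u3: u3 → u6 → u1 → u7  (order 4)
  u4: u4 → u7  (order 2)
  u5: u5 → u7  (order 2)
  u6: u6 → u7  (order 2)
  u8: u8 → u7  (order 2)
Elements of order 4: {u1, u3}.

{u1, u3}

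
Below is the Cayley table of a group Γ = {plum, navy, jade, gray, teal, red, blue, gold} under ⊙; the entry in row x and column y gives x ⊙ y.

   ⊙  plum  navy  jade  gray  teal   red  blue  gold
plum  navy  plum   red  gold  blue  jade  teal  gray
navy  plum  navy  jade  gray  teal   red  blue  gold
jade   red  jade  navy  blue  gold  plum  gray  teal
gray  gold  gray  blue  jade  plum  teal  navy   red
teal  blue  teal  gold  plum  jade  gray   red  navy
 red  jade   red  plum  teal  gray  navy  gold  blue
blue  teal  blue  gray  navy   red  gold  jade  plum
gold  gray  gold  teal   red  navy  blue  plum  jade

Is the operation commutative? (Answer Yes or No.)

Yes

Check whether the table is symmetric across its main diagonal.
Every entry (row x, col y) equals the entry (row y, col x), so Γ is abelian.
(In fact Γ ≅ Z_2 x Z_4.)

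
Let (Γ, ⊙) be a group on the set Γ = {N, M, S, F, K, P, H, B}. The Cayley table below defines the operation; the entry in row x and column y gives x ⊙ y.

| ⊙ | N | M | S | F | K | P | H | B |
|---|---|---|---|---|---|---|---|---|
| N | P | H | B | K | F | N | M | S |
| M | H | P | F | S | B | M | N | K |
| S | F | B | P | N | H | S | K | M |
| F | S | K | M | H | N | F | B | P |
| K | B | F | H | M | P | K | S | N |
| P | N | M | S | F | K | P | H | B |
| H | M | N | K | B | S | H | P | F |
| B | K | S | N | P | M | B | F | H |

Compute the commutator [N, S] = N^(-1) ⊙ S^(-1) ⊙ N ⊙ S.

Identity is P; from the table N^(-1) = N and S^(-1) = S.
N ⊙ S = B
B ⊙ N = K
K ⊙ S = H

H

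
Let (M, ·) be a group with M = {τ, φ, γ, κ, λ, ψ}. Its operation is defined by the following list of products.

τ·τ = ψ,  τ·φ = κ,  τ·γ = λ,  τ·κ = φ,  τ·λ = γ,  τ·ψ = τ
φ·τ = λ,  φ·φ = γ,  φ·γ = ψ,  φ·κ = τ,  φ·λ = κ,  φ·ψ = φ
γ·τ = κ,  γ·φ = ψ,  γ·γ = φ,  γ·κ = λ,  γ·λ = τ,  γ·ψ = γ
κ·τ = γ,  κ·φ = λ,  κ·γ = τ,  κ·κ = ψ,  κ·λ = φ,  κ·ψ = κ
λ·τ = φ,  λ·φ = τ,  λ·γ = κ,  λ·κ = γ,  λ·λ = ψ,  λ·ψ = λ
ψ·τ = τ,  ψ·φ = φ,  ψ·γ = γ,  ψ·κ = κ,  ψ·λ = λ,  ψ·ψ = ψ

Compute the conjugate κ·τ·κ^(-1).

The identity is ψ. In row κ, the entry ψ sits in column κ, so κ^(-1) = κ.
κ·τ = γ
γ·κ = λ

λ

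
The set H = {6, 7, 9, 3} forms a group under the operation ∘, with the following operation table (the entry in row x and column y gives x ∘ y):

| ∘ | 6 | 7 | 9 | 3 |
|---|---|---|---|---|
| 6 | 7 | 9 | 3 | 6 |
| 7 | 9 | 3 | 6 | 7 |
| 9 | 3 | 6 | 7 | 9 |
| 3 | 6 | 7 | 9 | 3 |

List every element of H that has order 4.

{6, 9}

Identity is 3. Compute the order of each non-identity element by repeated multiplication:
  6: 6 → 7 → 9 → 3  (order 4)
  7: 7 → 3  (order 2)
  9: 9 → 7 → 6 → 3  (order 4)
Elements of order 4: {6, 9}.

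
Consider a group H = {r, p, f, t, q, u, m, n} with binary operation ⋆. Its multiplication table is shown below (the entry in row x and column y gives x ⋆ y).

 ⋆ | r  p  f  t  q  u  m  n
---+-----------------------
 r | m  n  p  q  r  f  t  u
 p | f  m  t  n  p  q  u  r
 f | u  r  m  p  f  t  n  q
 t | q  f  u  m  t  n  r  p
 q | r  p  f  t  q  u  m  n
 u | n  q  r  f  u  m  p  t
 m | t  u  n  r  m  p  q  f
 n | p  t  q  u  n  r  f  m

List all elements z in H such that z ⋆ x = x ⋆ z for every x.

{m, q}

An element z is central iff its row equals its column in the table.
For r: r ⋆ f = p ≠ u = f ⋆ r, so r ∉ Z.
Checking each element this way leaves Z(H) = {m, q}.
(Structurally, H here is isomorphic to the quaternion group Q_8.)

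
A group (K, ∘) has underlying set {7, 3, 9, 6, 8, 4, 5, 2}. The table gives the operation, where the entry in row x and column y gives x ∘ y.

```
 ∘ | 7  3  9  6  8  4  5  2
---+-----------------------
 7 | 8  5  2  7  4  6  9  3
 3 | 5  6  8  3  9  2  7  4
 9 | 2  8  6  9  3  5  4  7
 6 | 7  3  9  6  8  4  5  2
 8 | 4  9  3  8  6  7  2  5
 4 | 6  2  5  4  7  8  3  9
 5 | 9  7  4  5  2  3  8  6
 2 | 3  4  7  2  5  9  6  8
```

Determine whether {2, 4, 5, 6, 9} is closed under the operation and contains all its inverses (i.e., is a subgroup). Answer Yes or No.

No

4 ∘ 4 = 8, which is not in {2, 4, 5, 6, 9}.
The subset is not closed under ∘, so it is not a subgroup.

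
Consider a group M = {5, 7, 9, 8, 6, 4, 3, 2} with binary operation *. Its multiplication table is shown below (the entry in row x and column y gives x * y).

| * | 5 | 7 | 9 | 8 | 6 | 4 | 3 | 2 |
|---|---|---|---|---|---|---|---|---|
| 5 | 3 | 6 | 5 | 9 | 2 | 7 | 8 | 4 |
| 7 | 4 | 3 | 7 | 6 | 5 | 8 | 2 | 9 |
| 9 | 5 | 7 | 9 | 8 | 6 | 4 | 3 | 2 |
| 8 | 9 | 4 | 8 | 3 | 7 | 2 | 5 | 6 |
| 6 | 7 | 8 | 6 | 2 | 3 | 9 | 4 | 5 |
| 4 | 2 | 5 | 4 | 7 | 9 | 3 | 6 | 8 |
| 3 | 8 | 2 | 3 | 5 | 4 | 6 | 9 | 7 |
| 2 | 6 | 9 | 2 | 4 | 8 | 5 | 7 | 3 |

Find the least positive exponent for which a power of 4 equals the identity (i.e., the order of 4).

4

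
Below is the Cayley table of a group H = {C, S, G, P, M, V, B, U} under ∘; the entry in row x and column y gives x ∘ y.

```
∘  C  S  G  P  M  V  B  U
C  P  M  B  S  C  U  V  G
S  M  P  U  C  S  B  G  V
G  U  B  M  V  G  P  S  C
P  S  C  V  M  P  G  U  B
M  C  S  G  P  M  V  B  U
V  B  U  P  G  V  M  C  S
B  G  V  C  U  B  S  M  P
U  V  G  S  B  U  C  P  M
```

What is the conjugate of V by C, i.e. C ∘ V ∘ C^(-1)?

G

The identity is M. In row C, the entry M sits in column S, so C^(-1) = S.
C ∘ V = U
U ∘ S = G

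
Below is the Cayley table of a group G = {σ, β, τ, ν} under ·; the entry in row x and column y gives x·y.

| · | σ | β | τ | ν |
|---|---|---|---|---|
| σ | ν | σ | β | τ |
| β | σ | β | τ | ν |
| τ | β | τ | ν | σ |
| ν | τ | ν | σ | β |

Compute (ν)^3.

ν^1 = ν
ν^2 = ν·ν = β
ν^3 = β·ν = ν

ν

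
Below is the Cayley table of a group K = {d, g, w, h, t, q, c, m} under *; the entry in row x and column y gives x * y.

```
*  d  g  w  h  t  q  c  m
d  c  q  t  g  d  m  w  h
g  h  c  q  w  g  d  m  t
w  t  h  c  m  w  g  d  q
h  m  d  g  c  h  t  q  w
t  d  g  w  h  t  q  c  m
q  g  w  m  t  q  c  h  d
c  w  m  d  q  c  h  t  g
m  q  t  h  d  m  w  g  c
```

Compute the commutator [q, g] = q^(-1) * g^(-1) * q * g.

Identity is t; from the table q^(-1) = h and g^(-1) = m.
h * m = w
w * q = g
g * g = c
(Structurally, K here is isomorphic to the quaternion group Q_8.)

c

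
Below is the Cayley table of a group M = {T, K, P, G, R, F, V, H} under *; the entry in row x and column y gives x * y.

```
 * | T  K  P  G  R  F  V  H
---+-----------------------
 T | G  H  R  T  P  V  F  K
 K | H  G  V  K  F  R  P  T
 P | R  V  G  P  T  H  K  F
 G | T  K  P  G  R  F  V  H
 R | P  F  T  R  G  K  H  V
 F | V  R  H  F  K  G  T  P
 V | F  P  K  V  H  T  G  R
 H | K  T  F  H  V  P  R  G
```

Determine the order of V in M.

2

The identity element is G (its row matches the header).
V^1 = V
V^2 = V * V = G
The first power of V equal to the identity is V^2, so ord(V) = 2.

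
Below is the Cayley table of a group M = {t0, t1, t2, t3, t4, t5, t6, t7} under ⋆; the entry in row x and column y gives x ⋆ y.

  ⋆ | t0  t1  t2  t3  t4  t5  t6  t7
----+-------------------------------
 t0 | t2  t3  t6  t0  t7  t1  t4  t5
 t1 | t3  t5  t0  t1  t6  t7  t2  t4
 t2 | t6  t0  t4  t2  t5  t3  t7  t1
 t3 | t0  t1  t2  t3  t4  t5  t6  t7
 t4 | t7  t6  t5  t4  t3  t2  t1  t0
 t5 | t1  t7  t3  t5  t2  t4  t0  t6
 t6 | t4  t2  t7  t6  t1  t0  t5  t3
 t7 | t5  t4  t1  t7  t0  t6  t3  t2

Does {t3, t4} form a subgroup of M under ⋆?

Yes

{t3, t4} contains the identity t3.
Checking products: every product of two elements of {t3, t4} (read from the table) lies in {t3, t4}, so the set is closed.
In a finite group, a nonempty closed subset is a subgroup. So {t3, t4} ≤ M.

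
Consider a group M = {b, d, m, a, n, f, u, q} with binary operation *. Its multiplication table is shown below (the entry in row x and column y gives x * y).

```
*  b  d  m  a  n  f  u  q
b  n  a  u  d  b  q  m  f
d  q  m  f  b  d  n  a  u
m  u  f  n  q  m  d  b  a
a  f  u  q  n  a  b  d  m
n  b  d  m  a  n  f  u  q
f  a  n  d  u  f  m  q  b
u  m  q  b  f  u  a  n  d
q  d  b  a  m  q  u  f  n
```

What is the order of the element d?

The identity element is n (its row matches the header).
d^1 = d
d^2 = d * d = m
d^3 = m * d = f
d^4 = f * d = n
The first power of d equal to the identity is d^4, so ord(d) = 4.
(Structurally, M here is isomorphic to the dihedral group D_4.)

4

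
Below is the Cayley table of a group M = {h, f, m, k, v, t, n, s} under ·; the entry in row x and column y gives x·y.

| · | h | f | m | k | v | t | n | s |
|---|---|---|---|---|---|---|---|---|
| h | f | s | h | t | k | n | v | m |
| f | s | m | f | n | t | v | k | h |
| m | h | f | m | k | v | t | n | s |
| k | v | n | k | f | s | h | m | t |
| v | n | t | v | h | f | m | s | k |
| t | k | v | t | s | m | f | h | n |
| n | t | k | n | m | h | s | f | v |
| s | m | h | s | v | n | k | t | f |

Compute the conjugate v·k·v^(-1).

The identity is m. In row v, the entry m sits in column t, so v^(-1) = t.
v·k = h
h·t = n

n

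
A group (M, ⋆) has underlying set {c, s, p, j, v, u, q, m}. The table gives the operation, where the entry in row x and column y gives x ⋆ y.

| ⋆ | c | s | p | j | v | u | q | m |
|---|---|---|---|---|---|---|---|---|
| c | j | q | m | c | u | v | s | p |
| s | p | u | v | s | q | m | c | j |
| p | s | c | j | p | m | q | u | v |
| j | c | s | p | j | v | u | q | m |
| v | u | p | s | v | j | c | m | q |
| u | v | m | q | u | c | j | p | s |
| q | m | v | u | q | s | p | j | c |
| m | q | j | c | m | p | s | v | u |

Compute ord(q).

2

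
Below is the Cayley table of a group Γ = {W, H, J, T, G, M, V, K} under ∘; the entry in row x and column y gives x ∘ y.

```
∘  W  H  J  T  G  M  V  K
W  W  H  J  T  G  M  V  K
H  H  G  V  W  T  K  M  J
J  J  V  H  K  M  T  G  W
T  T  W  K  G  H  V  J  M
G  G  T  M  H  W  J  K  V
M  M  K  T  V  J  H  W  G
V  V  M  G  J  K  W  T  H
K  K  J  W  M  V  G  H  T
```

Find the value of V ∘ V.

T

Read row V, column V: V ∘ V = T.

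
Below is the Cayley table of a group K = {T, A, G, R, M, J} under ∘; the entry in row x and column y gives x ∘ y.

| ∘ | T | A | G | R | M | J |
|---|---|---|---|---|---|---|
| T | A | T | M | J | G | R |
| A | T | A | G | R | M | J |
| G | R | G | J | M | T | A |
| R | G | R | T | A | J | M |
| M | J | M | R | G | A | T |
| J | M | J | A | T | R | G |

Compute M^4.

M^1 = M
M^2 = M ∘ M = A
M^3 = A ∘ M = M
M^4 = M ∘ M = A

A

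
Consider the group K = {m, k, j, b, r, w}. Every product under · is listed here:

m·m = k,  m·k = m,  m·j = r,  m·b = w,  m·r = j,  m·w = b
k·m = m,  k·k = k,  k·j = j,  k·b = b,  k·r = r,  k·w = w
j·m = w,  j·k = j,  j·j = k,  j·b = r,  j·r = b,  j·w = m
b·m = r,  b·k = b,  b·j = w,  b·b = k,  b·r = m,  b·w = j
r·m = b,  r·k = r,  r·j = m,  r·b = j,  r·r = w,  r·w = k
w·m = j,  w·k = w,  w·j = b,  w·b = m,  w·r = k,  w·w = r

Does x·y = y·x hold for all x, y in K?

r·b = j but b·r = m.
Since r and b do not commute, K is not abelian.

No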